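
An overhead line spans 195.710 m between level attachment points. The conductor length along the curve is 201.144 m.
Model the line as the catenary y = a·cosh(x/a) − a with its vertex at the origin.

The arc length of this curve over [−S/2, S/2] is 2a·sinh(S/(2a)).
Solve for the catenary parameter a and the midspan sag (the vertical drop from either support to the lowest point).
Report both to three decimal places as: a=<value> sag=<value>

seed: a₀ = √(S³/(24(L−S))) = √(195.710³/(24·5.434)) = 239.747500
iter 1: u=0.408159  f(a)=+4.544e-02  f'(a)=-4.609e-02  a ← 239.747500 − (+4.544e-02/-4.609e-02) = 240.733456
iter 2: u=0.406487  f(a)=+2.819e-04  f'(a)=-4.552e-02  a ← 240.733456 − (+2.819e-04/-4.552e-02) = 240.739647
iter 3: u=0.406476  f(a)=+1.099e-08  f'(a)=-4.552e-02  a ← 240.739647 − (+1.099e-08/-4.552e-02) = 240.739648
iter 4: u=0.406476  f(a)=+2.842e-14  f'(a)=-4.552e-02  a ← 240.739648 − (+2.842e-14/-4.552e-02) = 240.739648
converged: |Δa| < 1e-12 after 4 iterations
sag = a·(cosh(S/(2a)) − 1) = 240.739648·(cosh(0.406476) − 1) = 20.163218
T_max/T_min = cosh(S/(2a)) = 1.083755

a=240.740 sag=20.163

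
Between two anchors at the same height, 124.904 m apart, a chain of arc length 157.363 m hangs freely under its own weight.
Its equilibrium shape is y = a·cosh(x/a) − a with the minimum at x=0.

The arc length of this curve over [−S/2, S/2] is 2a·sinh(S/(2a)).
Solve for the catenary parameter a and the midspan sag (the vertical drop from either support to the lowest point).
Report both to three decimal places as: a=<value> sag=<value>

seed: a₀ = √(S³/(24(L−S))) = √(124.904³/(24·32.459)) = 50.013970
iter 1: u=1.248691  f(a)=+2.627e+00  f'(a)=-1.512e+00  a ← 50.013970 − (+2.627e+00/-1.512e+00) = 51.751129
iter 2: u=1.206776  f(a)=+1.430e-01  f'(a)=-1.351e+00  a ← 51.751129 − (+1.430e-01/-1.351e+00) = 51.856985
iter 3: u=1.204312  f(a)=+4.784e-04  f'(a)=-1.342e+00  a ← 51.856985 − (+4.784e-04/-1.342e+00) = 51.857341
iter 4: u=1.204304  f(a)=+5.390e-09  f'(a)=-1.342e+00  a ← 51.857341 − (+5.390e-09/-1.342e+00) = 51.857341
iter 5: u=1.204304  f(a)=+0.000e+00  f'(a)=-1.342e+00  a ← 51.857341 − (+0.000e+00/-1.342e+00) = 51.857341
converged: |Δa| < 1e-12 after 5 iterations
sag = a·(cosh(S/(2a)) − 1) = 51.857341·(cosh(1.204304) − 1) = 42.376211
T_max/T_min = cosh(S/(2a)) = 1.817169

a=51.857 sag=42.376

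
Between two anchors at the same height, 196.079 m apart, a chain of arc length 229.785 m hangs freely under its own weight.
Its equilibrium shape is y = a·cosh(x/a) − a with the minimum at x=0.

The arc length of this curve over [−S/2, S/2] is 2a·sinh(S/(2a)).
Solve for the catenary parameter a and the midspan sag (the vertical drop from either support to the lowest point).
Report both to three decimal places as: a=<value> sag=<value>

a=98.932 sag=52.685

seed: a₀ = √(S³/(24(L−S))) = √(196.079³/(24·33.706)) = 96.535577
iter 1: u=1.015579  f(a)=+1.782e+00  f'(a)=-7.730e-01  a ← 96.535577 − (+1.782e+00/-7.730e-01) = 98.840141
iter 2: u=0.991900  f(a)=+6.579e-02  f'(a)=-7.169e-01  a ← 98.840141 − (+6.579e-02/-7.169e-01) = 98.931913
iter 3: u=0.990980  f(a)=+9.735e-05  f'(a)=-7.148e-01  a ← 98.931913 − (+9.735e-05/-7.148e-01) = 98.932049
iter 4: u=0.990978  f(a)=+2.138e-10  f'(a)=-7.148e-01  a ← 98.932049 − (+2.138e-10/-7.148e-01) = 98.932049
iter 5: u=0.990978  f(a)=+5.684e-14  f'(a)=-7.148e-01  a ← 98.932049 − (+5.684e-14/-7.148e-01) = 98.932049
converged: |Δa| < 1e-12 after 5 iterations
sag = a·(cosh(S/(2a)) − 1) = 98.932049·(cosh(0.990978) − 1) = 52.685354
T_max/T_min = cosh(S/(2a)) = 1.532541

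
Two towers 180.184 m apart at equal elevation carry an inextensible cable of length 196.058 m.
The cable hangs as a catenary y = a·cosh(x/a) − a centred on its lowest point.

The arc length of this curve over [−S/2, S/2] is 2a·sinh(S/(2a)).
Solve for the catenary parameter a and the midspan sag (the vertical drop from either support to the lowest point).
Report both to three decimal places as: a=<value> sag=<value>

a=125.521 sag=33.744

seed: a₀ = √(S³/(24(L−S))) = √(180.184³/(24·15.874)) = 123.915470
iter 1: u=0.727044  f(a)=+4.249e-01  f'(a)=-2.700e-01  a ← 123.915470 − (+4.249e-01/-2.700e-01) = 125.488991
iter 2: u=0.717928  f(a)=+8.228e-03  f'(a)=-2.596e-01  a ← 125.488991 − (+8.228e-03/-2.596e-01) = 125.520682
iter 3: u=0.717746  f(a)=+3.221e-06  f'(a)=-2.594e-01  a ← 125.520682 − (+3.221e-06/-2.594e-01) = 125.520694
iter 4: u=0.717746  f(a)=+5.116e-13  f'(a)=-2.594e-01  a ← 125.520694 − (+5.116e-13/-2.594e-01) = 125.520694
converged: |Δa| < 1e-12 after 4 iterations
sag = a·(cosh(S/(2a)) − 1) = 125.520694·(cosh(0.717746) − 1) = 33.743644
T_max/T_min = cosh(S/(2a)) = 1.268829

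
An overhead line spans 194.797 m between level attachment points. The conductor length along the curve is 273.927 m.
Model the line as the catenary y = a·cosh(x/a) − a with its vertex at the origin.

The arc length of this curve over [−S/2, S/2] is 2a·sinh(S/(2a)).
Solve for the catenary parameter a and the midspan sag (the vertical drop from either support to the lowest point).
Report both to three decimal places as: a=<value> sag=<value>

a=65.881 sag=86.103

seed: a₀ = √(S³/(24(L−S))) = √(194.797³/(24·79.130)) = 62.387444
iter 1: u=1.561188  f(a)=+1.022e+01  f'(a)=-3.211e+00  a ← 62.387444 − (+1.022e+01/-3.211e+00) = 65.570611
iter 2: u=1.485399  f(a)=+8.344e-01  f'(a)=-2.707e+00  a ← 65.570611 − (+8.344e-01/-2.707e+00) = 65.878911
iter 3: u=1.478447  f(a)=+6.653e-03  f'(a)=-2.664e+00  a ← 65.878911 − (+6.653e-03/-2.664e+00) = 65.881409
iter 4: u=1.478391  f(a)=+4.303e-07  f'(a)=-2.663e+00  a ← 65.881409 − (+4.303e-07/-2.663e+00) = 65.881409
iter 5: u=1.478391  f(a)=+1.137e-13  f'(a)=-2.663e+00  a ← 65.881409 − (+1.137e-13/-2.663e+00) = 65.881409
converged: |Δa| < 1e-12 after 5 iterations
sag = a·(cosh(S/(2a)) − 1) = 65.881409·(cosh(1.478391) − 1) = 86.103328
T_max/T_min = cosh(S/(2a)) = 2.306944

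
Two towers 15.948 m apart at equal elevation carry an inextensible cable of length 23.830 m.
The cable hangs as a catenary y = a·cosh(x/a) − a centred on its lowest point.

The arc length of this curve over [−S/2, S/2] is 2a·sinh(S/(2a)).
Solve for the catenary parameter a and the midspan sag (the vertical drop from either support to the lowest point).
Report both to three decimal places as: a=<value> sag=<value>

a=4.941 sag=7.958

seed: a₀ = √(S³/(24(L−S))) = √(15.948³/(24·7.882)) = 4.630581
iter 1: u=1.722030  f(a)=+1.255e+00  f'(a)=-4.527e+00  a ← 4.630581 − (+1.255e+00/-4.527e+00) = 4.907743
iter 2: u=1.624779  f(a)=+1.215e-01  f'(a)=-3.689e+00  a ← 4.907743 − (+1.215e-01/-3.689e+00) = 4.940670
iter 3: u=1.613951  f(a)=+1.408e-03  f'(a)=-3.604e+00  a ← 4.940670 − (+1.408e-03/-3.604e+00) = 4.941061
iter 4: u=1.613823  f(a)=+1.941e-07  f'(a)=-3.603e+00  a ← 4.941061 − (+1.941e-07/-3.603e+00) = 4.941061
iter 5: u=1.613823  f(a)=+0.000e+00  f'(a)=-3.603e+00  a ← 4.941061 − (+0.000e+00/-3.603e+00) = 4.941061
converged: |Δa| < 1e-12 after 5 iterations
sag = a·(cosh(S/(2a)) − 1) = 4.941061·(cosh(1.613823) − 1) = 7.957827
T_max/T_min = cosh(S/(2a)) = 2.610550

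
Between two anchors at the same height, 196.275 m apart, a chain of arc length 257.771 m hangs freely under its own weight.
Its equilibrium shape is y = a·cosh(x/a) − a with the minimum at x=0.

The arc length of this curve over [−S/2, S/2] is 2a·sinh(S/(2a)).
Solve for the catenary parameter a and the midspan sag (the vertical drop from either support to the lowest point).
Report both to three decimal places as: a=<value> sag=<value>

seed: a₀ = √(S³/(24(L−S))) = √(196.275³/(24·61.496)) = 71.576165
iter 1: u=1.371092  f(a)=+6.046e+00  f'(a)=-2.064e+00  a ← 71.576165 − (+6.046e+00/-2.064e+00) = 74.505622
iter 2: u=1.317182  f(a)=+3.910e-01  f'(a)=-1.805e+00  a ← 74.505622 − (+3.910e-01/-1.805e+00) = 74.722263
iter 3: u=1.313364  f(a)=+1.885e-03  f'(a)=-1.787e+00  a ← 74.722263 − (+1.885e-03/-1.787e+00) = 74.723317
iter 4: u=1.313345  f(a)=+4.429e-08  f'(a)=-1.787e+00  a ← 74.723317 − (+4.429e-08/-1.787e+00) = 74.723317
iter 5: u=1.313345  f(a)=+0.000e+00  f'(a)=-1.787e+00  a ← 74.723317 − (+0.000e+00/-1.787e+00) = 74.723317
converged: |Δa| < 1e-12 after 5 iterations
sag = a·(cosh(S/(2a)) − 1) = 74.723317·(cosh(1.313345) − 1) = 74.256702
T_max/T_min = cosh(S/(2a)) = 1.993755

a=74.723 sag=74.257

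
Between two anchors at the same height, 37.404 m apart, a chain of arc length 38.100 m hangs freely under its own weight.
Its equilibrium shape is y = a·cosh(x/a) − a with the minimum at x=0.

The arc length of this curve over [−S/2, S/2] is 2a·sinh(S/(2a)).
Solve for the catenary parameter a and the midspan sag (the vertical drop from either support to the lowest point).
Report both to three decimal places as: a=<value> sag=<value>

seed: a₀ = √(S³/(24(L−S))) = √(37.404³/(24·0.696)) = 55.971485
iter 1: u=0.334134  f(a)=+3.896e-03  f'(a)=-2.515e-02  a ← 55.971485 − (+3.896e-03/-2.515e-02) = 56.126389
iter 2: u=0.333212  f(a)=+1.623e-05  f'(a)=-2.494e-02  a ← 56.126389 − (+1.623e-05/-2.494e-02) = 56.127040
iter 3: u=0.333208  f(a)=+2.844e-10  f'(a)=-2.494e-02  a ← 56.127040 − (+2.844e-10/-2.494e-02) = 56.127040
iter 4: u=0.333208  f(a)=+7.105e-15  f'(a)=-2.494e-02  a ← 56.127040 − (+7.105e-15/-2.494e-02) = 56.127040
converged: |Δa| < 1e-12 after 4 iterations
sag = a·(cosh(S/(2a)) − 1) = 56.127040·(cosh(0.333208) − 1) = 3.144767
T_max/T_min = cosh(S/(2a)) = 1.056029

a=56.127 sag=3.145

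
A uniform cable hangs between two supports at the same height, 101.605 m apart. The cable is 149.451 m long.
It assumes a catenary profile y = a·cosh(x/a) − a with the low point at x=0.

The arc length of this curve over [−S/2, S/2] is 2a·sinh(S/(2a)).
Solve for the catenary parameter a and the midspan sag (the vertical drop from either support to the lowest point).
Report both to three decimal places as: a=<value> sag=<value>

a=32.162 sag=49.191

seed: a₀ = √(S³/(24(L−S))) = √(101.605³/(24·47.846)) = 30.223460
iter 1: u=1.680896  f(a)=+7.232e+00  f'(a)=-4.156e+00  a ← 30.223460 − (+7.232e+00/-4.156e+00) = 31.963711
iter 2: u=1.589381  f(a)=+6.717e-01  f'(a)=-3.417e+00  a ← 31.963711 − (+6.717e-01/-3.417e+00) = 32.160298
iter 3: u=1.579665  f(a)=+7.104e-03  f'(a)=-3.345e+00  a ← 32.160298 − (+7.104e-03/-3.345e+00) = 32.162422
iter 4: u=1.579561  f(a)=+8.131e-07  f'(a)=-3.344e+00  a ← 32.162422 − (+8.131e-07/-3.344e+00) = 32.162422
iter 5: u=1.579561  f(a)=+2.842e-14  f'(a)=-3.344e+00  a ← 32.162422 − (+2.842e-14/-3.344e+00) = 32.162422
converged: |Δa| < 1e-12 after 5 iterations
sag = a·(cosh(S/(2a)) − 1) = 32.162422·(cosh(1.579561) − 1) = 49.190647
T_max/T_min = cosh(S/(2a)) = 2.529445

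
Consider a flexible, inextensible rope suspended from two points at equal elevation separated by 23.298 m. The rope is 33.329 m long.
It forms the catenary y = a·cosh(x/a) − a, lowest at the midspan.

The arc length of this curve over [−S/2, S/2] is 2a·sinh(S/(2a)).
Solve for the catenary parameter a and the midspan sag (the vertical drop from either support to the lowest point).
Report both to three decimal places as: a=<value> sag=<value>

seed: a₀ = √(S³/(24(L−S))) = √(23.298³/(24·10.031)) = 7.247700
iter 1: u=1.607268  f(a)=+1.378e+00  f'(a)=-3.552e+00  a ← 7.247700 − (+1.378e+00/-3.552e+00) = 7.635692
iter 2: u=1.525599  f(a)=+1.184e-01  f'(a)=-2.966e+00  a ← 7.635692 − (+1.184e-01/-2.966e+00) = 7.675616
iter 3: u=1.517663  f(a)=+1.056e-03  f'(a)=-2.913e+00  a ← 7.675616 − (+1.056e-03/-2.913e+00) = 7.675978
iter 4: u=1.517592  f(a)=+8.552e-08  f'(a)=-2.913e+00  a ← 7.675978 − (+8.552e-08/-2.913e+00) = 7.675978
iter 5: u=1.517592  f(a)=+1.421e-14  f'(a)=-2.913e+00  a ← 7.675978 − (+1.421e-14/-2.913e+00) = 7.675978
converged: |Δa| < 1e-12 after 5 iterations
sag = a·(cosh(S/(2a)) − 1) = 7.675978·(cosh(1.517592) − 1) = 10.671398
T_max/T_min = cosh(S/(2a)) = 2.390233

a=7.676 sag=10.671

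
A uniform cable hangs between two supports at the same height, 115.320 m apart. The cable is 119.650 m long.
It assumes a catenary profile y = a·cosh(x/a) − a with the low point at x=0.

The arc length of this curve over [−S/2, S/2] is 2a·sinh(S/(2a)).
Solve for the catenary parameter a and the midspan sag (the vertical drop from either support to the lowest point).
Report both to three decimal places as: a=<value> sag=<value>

seed: a₀ = √(S³/(24(L−S))) = √(115.320³/(24·4.330)) = 121.480727
iter 1: u=0.474643  f(a)=+4.904e-02  f'(a)=-7.291e-02  a ← 121.480727 − (+4.904e-02/-7.291e-02) = 122.153331
iter 2: u=0.472030  f(a)=+4.102e-04  f'(a)=-7.169e-02  a ← 122.153331 − (+4.102e-04/-7.169e-02) = 122.159054
iter 3: u=0.472008  f(a)=+2.925e-08  f'(a)=-7.168e-02  a ← 122.159054 − (+2.925e-08/-7.168e-02) = 122.159054
iter 4: u=0.472008  f(a)=+1.421e-14  f'(a)=-7.168e-02  a ← 122.159054 − (+1.421e-14/-7.168e-02) = 122.159054
converged: |Δa| < 1e-12 after 4 iterations
sag = a·(cosh(S/(2a)) − 1) = 122.159054·(cosh(0.472008) − 1) = 13.862507
T_max/T_min = cosh(S/(2a)) = 1.113479

a=122.159 sag=13.863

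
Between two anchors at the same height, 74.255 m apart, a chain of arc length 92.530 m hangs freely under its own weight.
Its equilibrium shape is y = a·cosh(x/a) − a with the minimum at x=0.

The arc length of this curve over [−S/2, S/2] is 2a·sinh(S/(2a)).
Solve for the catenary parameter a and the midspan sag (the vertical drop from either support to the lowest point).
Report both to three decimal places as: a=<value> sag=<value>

seed: a₀ = √(S³/(24(L−S))) = √(74.255³/(24·18.275)) = 30.553027
iter 1: u=1.215182  f(a)=+1.398e+00  f'(a)=-1.383e+00  a ← 30.553027 − (+1.398e+00/-1.383e+00) = 31.564039
iter 2: u=1.176259  f(a)=+7.238e-02  f'(a)=-1.243e+00  a ← 31.564039 − (+7.238e-02/-1.243e+00) = 31.622280
iter 3: u=1.174093  f(a)=+2.175e-04  f'(a)=-1.235e+00  a ← 31.622280 − (+2.175e-04/-1.235e+00) = 31.622456
iter 4: u=1.174087  f(a)=+1.978e-09  f'(a)=-1.235e+00  a ← 31.622456 − (+1.978e-09/-1.235e+00) = 31.622456
iter 5: u=1.174087  f(a)=-1.421e-14  f'(a)=-1.235e+00  a ← 31.622456 − (-1.421e-14/-1.235e+00) = 31.622456
converged: |Δa| < 1e-12 after 5 iterations
sag = a·(cosh(S/(2a)) − 1) = 31.622456·(cosh(1.174087) − 1) = 24.417083
T_max/T_min = cosh(S/(2a)) = 1.772144

a=31.622 sag=24.417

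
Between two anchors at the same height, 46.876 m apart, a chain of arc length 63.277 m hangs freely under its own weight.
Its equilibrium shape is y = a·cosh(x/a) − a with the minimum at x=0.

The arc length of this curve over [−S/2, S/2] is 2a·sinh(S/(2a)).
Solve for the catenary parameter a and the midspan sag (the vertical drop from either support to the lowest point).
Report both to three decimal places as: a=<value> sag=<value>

seed: a₀ = √(S³/(24(L−S))) = √(46.876³/(24·16.401)) = 16.176518
iter 1: u=1.448890  f(a)=+1.810e+00  f'(a)=-2.487e+00  a ← 16.176518 − (+1.810e+00/-2.487e+00) = 16.904461
iter 2: u=1.386498  f(a)=+1.294e-01  f'(a)=-2.143e+00  a ← 16.904461 − (+1.294e-01/-2.143e+00) = 16.964828
iter 3: u=1.381564  f(a)=+7.730e-04  f'(a)=-2.117e+00  a ← 16.964828 − (+7.730e-04/-2.117e+00) = 16.965193
iter 4: u=1.381535  f(a)=+2.797e-08  f'(a)=-2.117e+00  a ← 16.965193 − (+2.797e-08/-2.117e+00) = 16.965193
iter 5: u=1.381535  f(a)=-2.132e-14  f'(a)=-2.117e+00  a ← 16.965193 − (-2.132e-14/-2.117e+00) = 16.965193
converged: |Δa| < 1e-12 after 5 iterations
sag = a·(cosh(S/(2a)) − 1) = 16.965193·(cosh(1.381535) − 1) = 18.934841
T_max/T_min = cosh(S/(2a)) = 2.116099

a=16.965 sag=18.935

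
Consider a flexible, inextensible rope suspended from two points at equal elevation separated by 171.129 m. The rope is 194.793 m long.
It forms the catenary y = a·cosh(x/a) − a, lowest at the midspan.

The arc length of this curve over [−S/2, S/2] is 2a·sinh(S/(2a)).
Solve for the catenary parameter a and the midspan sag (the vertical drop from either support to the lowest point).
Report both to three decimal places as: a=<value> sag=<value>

a=95.826 sag=40.807

seed: a₀ = √(S³/(24(L−S))) = √(171.129³/(24·23.664)) = 93.936791
iter 1: u=0.910873  f(a)=+1.001e+00  f'(a)=-5.469e-01  a ← 93.936791 − (+1.001e+00/-5.469e-01) = 95.767708
iter 2: u=0.893459  f(a)=+3.002e-02  f'(a)=-5.145e-01  a ← 95.767708 − (+3.002e-02/-5.145e-01) = 95.826061
iter 3: u=0.892915  f(a)=+2.884e-05  f'(a)=-5.135e-01  a ← 95.826061 − (+2.884e-05/-5.135e-01) = 95.826117
iter 4: u=0.892914  f(a)=+2.666e-11  f'(a)=-5.135e-01  a ← 95.826117 − (+2.666e-11/-5.135e-01) = 95.826117
converged: |Δa| < 1e-12 after 4 iterations
sag = a·(cosh(S/(2a)) − 1) = 95.826117·(cosh(0.892914) − 1) = 40.807418
T_max/T_min = cosh(S/(2a)) = 1.425849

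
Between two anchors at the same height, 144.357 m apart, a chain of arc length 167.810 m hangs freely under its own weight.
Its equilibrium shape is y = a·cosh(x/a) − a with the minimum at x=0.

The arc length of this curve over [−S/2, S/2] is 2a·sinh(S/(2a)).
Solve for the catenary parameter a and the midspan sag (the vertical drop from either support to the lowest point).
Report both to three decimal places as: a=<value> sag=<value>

seed: a₀ = √(S³/(24(L−S))) = √(144.357³/(24·23.453)) = 73.105819
iter 1: u=0.987315  f(a)=+1.170e+00  f'(a)=-7.064e-01  a ← 73.105819 − (+1.170e+00/-7.064e-01) = 74.762128
iter 2: u=0.965442  f(a)=+4.094e-02  f'(a)=-6.577e-01  a ← 74.762128 − (+4.094e-02/-6.577e-01) = 74.824377
iter 3: u=0.964639  f(a)=+5.417e-05  f'(a)=-6.560e-01  a ← 74.824377 − (+5.417e-05/-6.560e-01) = 74.824460
iter 4: u=0.964638  f(a)=+9.507e-11  f'(a)=-6.560e-01  a ← 74.824460 − (+9.507e-11/-6.560e-01) = 74.824460
iter 5: u=0.964638  f(a)=+2.842e-14  f'(a)=-6.560e-01  a ← 74.824460 − (+2.842e-14/-6.560e-01) = 74.824460
converged: |Δa| < 1e-12 after 5 iterations
sag = a·(cosh(S/(2a)) − 1) = 74.824460·(cosh(0.964638) − 1) = 37.597730
T_max/T_min = cosh(S/(2a)) = 1.502479

a=74.824 sag=37.598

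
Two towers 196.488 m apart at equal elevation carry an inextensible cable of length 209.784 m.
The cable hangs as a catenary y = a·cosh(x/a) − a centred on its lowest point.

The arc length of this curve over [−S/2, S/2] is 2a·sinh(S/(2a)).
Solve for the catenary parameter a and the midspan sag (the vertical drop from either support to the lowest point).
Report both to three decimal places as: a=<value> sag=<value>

a=155.725 sag=32.032

seed: a₀ = √(S³/(24(L−S))) = √(196.488³/(24·13.296)) = 154.183509
iter 1: u=0.637189  f(a)=+2.725e-01  f'(a)=-1.796e-01  a ← 154.183509 − (+2.725e-01/-1.796e-01) = 155.701202
iter 2: u=0.630978  f(a)=+4.076e-03  f'(a)=-1.742e-01  a ← 155.701202 − (+4.076e-03/-1.742e-01) = 155.724598
iter 3: u=0.630883  f(a)=+9.427e-07  f'(a)=-1.742e-01  a ← 155.724598 − (+9.427e-07/-1.742e-01) = 155.724603
iter 4: u=0.630883  f(a)=+1.137e-13  f'(a)=-1.742e-01  a ← 155.724603 − (+1.137e-13/-1.742e-01) = 155.724603
converged: |Δa| < 1e-12 after 4 iterations
sag = a·(cosh(S/(2a)) − 1) = 155.724603·(cosh(0.630883) − 1) = 32.031845
T_max/T_min = cosh(S/(2a)) = 1.205695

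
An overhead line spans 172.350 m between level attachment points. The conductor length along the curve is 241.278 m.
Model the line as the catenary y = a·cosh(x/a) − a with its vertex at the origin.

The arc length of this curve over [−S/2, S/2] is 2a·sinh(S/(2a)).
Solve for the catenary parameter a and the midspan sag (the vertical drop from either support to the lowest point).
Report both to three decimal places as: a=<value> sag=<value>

a=58.702 sag=75.461

seed: a₀ = √(S³/(24(L−S))) = √(172.350³/(24·68.928)) = 55.630565
iter 1: u=1.549059  f(a)=+8.759e+00  f'(a)=-3.126e+00  a ← 55.630565 − (+8.759e+00/-3.126e+00) = 58.432406
iter 2: u=1.474781  f(a)=+7.052e-01  f'(a)=-2.641e+00  a ← 58.432406 − (+7.052e-01/-2.641e+00) = 58.699405
iter 3: u=1.468073  f(a)=+5.456e-03  f'(a)=-2.600e+00  a ← 58.699405 − (+5.456e-03/-2.600e+00) = 58.701503
iter 4: u=1.468020  f(a)=+3.322e-07  f'(a)=-2.600e+00  a ← 58.701503 − (+3.322e-07/-2.600e+00) = 58.701503
iter 5: u=1.468020  f(a)=-5.684e-14  f'(a)=-2.600e+00  a ← 58.701503 − (-5.684e-14/-2.600e+00) = 58.701503
converged: |Δa| < 1e-12 after 5 iterations
sag = a·(cosh(S/(2a)) − 1) = 58.701503·(cosh(1.468020) − 1) = 75.461215
T_max/T_min = cosh(S/(2a)) = 2.285507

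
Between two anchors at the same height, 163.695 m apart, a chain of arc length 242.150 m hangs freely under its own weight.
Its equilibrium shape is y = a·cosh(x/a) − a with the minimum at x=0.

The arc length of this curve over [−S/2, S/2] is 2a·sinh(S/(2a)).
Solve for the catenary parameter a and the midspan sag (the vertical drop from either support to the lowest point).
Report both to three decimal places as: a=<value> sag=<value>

a=51.412 sag=80.126

seed: a₀ = √(S³/(24(L−S))) = √(163.695³/(24·78.455)) = 48.265542
iter 1: u=1.695775  f(a)=+1.208e+01  f'(a)=-4.287e+00  a ← 48.265542 − (+1.208e+01/-4.287e+00) = 51.084320
iter 2: u=1.602204  f(a)=+1.140e+00  f'(a)=-3.514e+00  a ← 51.084320 − (+1.140e+00/-3.514e+00) = 51.408643
iter 3: u=1.592096  f(a)=+1.246e-02  f'(a)=-3.437e+00  a ← 51.408643 − (+1.246e-02/-3.437e+00) = 51.412269
iter 4: u=1.591984  f(a)=+1.526e-06  f'(a)=-3.436e+00  a ← 51.412269 − (+1.526e-06/-3.436e+00) = 51.412269
iter 5: u=1.591984  f(a)=+2.842e-14  f'(a)=-3.436e+00  a ← 51.412269 − (+2.842e-14/-3.436e+00) = 51.412269
converged: |Δa| < 1e-12 after 5 iterations
sag = a·(cosh(S/(2a)) − 1) = 51.412269·(cosh(1.591984) − 1) = 80.126231
T_max/T_min = cosh(S/(2a)) = 2.558504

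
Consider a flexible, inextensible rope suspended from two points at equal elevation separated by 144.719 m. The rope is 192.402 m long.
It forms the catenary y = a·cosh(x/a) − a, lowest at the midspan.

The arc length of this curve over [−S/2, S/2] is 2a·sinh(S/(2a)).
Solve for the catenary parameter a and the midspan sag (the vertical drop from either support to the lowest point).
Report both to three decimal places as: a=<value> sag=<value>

a=53.836 sag=56.404

seed: a₀ = √(S³/(24(L−S))) = √(144.719³/(24·47.683)) = 51.463690
iter 1: u=1.406030  f(a)=+4.941e+00  f'(a)=-2.246e+00  a ← 51.463690 − (+4.941e+00/-2.246e+00) = 53.663508
iter 2: u=1.348393  f(a)=+3.345e-01  f'(a)=-1.952e+00  a ← 53.663508 − (+3.345e-01/-1.952e+00) = 53.834907
iter 3: u=1.344100  f(a)=+1.779e-03  f'(a)=-1.931e+00  a ← 53.834907 − (+1.779e-03/-1.931e+00) = 53.835829
iter 4: u=1.344077  f(a)=+5.090e-08  f'(a)=-1.931e+00  a ← 53.835829 − (+5.090e-08/-1.931e+00) = 53.835829
iter 5: u=1.344077  f(a)=+0.000e+00  f'(a)=-1.931e+00  a ← 53.835829 − (+0.000e+00/-1.931e+00) = 53.835829
converged: |Δa| < 1e-12 after 5 iterations
sag = a·(cosh(S/(2a)) − 1) = 53.835829·(cosh(1.344077) − 1) = 56.404494
T_max/T_min = cosh(S/(2a)) = 2.047713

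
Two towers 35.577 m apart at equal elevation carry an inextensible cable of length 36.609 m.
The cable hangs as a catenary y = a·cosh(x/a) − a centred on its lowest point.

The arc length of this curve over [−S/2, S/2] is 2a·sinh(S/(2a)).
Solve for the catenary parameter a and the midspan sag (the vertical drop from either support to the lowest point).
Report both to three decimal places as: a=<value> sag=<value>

a=42.823 sag=3.748

seed: a₀ = √(S³/(24(L−S))) = √(35.577³/(24·1.032)) = 42.639148
iter 1: u=0.417187  f(a)=+9.018e-03  f'(a)=-4.925e-02  a ← 42.639148 − (+9.018e-03/-4.925e-02) = 42.822240
iter 2: u=0.415403  f(a)=+5.842e-05  f'(a)=-4.862e-02  a ← 42.822240 − (+5.842e-05/-4.862e-02) = 42.823442
iter 3: u=0.415392  f(a)=+2.487e-09  f'(a)=-4.861e-02  a ← 42.823442 − (+2.487e-09/-4.861e-02) = 42.823442
iter 4: u=0.415392  f(a)=+0.000e+00  f'(a)=-4.861e-02  a ← 42.823442 − (+0.000e+00/-4.861e-02) = 42.823442
converged: |Δa| < 1e-12 after 4 iterations
sag = a·(cosh(S/(2a)) − 1) = 42.823442·(cosh(0.415392) − 1) = 3.748029
T_max/T_min = cosh(S/(2a)) = 1.087523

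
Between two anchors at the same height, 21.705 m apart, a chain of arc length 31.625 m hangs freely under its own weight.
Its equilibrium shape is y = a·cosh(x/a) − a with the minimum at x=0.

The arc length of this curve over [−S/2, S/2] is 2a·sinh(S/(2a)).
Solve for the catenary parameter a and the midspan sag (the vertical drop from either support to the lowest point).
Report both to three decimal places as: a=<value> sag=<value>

a=6.963 sag=10.315

seed: a₀ = √(S³/(24(L−S))) = √(21.705³/(24·9.920)) = 6.553574
iter 1: u=1.655967  f(a)=+1.452e+00  f'(a)=-3.943e+00  a ← 6.553574 − (+1.452e+00/-3.943e+00) = 6.921919
iter 2: u=1.567845  f(a)=+1.314e-01  f'(a)=-3.259e+00  a ← 6.921919 − (+1.314e-01/-3.259e+00) = 6.962254
iter 3: u=1.558763  f(a)=+1.313e-03  f'(a)=-3.194e+00  a ← 6.962254 − (+1.313e-03/-3.194e+00) = 6.962665
iter 4: u=1.558670  f(a)=+1.340e-07  f'(a)=-3.193e+00  a ← 6.962665 − (+1.340e-07/-3.193e+00) = 6.962665
iter 5: u=1.558670  f(a)=+1.066e-14  f'(a)=-3.193e+00  a ← 6.962665 − (+1.066e-14/-3.193e+00) = 6.962665
converged: |Δa| < 1e-12 after 5 iterations
sag = a·(cosh(S/(2a)) − 1) = 6.962665·(cosh(1.558670) − 1) = 10.314889
T_max/T_min = cosh(S/(2a)) = 2.481457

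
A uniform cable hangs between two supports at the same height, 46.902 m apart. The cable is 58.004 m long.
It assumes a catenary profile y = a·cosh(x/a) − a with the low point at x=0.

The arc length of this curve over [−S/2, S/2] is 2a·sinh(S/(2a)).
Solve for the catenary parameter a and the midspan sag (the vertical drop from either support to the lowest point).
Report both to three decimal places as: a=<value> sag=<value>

a=20.342 sag=15.083

seed: a₀ = √(S³/(24(L−S))) = √(46.902³/(24·11.102)) = 19.677993
iter 1: u=1.191737  f(a)=+8.156e-01  f'(a)=-1.297e+00  a ← 19.677993 − (+8.156e-01/-1.297e+00) = 20.306818
iter 2: u=1.154834  f(a)=+4.073e-02  f'(a)=-1.170e+00  a ← 20.306818 − (+4.073e-02/-1.170e+00) = 20.341615
iter 3: u=1.152858  f(a)=+1.134e-04  f'(a)=-1.164e+00  a ← 20.341615 − (+1.134e-04/-1.164e+00) = 20.341713
iter 4: u=1.152853  f(a)=+8.838e-10  f'(a)=-1.164e+00  a ← 20.341713 − (+8.838e-10/-1.164e+00) = 20.341713
iter 5: u=1.152853  f(a)=-7.105e-15  f'(a)=-1.164e+00  a ← 20.341713 − (-7.105e-15/-1.164e+00) = 20.341713
converged: |Δa| < 1e-12 after 5 iterations
sag = a·(cosh(S/(2a)) − 1) = 20.341713·(cosh(1.152853) − 1) = 15.082873
T_max/T_min = cosh(S/(2a)) = 1.741475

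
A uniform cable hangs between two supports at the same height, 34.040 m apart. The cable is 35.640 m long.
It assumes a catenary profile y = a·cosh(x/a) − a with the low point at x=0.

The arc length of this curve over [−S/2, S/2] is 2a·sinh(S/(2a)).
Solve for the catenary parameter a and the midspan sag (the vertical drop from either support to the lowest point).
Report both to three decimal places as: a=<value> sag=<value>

seed: a₀ = √(S³/(24(L−S))) = √(34.040³/(24·1.600)) = 32.049312
iter 1: u=0.531057  f(a)=+2.271e-02  f'(a)=-1.027e-01  a ← 32.049312 − (+2.271e-02/-1.027e-01) = 32.270499
iter 2: u=0.527417  f(a)=+2.373e-04  f'(a)=-1.006e-01  a ← 32.270499 − (+2.373e-04/-1.006e-01) = 32.272859
iter 3: u=0.527378  f(a)=+2.650e-08  f'(a)=-1.005e-01  a ← 32.272859 − (+2.650e-08/-1.005e-01) = 32.272859
iter 4: u=0.527378  f(a)=+7.105e-15  f'(a)=-1.005e-01  a ← 32.272859 − (+7.105e-15/-1.005e-01) = 32.272859
converged: |Δa| < 1e-12 after 4 iterations
sag = a·(cosh(S/(2a)) − 1) = 32.272859·(cosh(0.527378) − 1) = 4.592976
T_max/T_min = cosh(S/(2a)) = 1.142317

a=32.273 sag=4.593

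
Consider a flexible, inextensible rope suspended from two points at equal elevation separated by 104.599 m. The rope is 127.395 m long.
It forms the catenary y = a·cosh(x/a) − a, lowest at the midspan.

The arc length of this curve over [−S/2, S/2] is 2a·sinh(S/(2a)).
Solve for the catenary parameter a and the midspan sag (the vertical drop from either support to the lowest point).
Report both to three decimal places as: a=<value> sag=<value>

a=47.162 sag=32.095

seed: a₀ = √(S³/(24(L−S))) = √(104.599³/(24·22.796)) = 45.735808
iter 1: u=1.143513  f(a)=+1.538e+00  f'(a)=-1.133e+00  a ← 45.735808 − (+1.538e+00/-1.133e+00) = 47.092455
iter 2: u=1.110571  f(a)=+7.107e-02  f'(a)=-1.031e+00  a ← 47.092455 − (+7.107e-02/-1.031e+00) = 47.161399
iter 3: u=1.108947  f(a)=+1.681e-04  f'(a)=-1.026e+00  a ← 47.161399 − (+1.681e-04/-1.026e+00) = 47.161562
iter 4: u=1.108943  f(a)=+9.456e-10  f'(a)=-1.026e+00  a ← 47.161562 − (+9.456e-10/-1.026e+00) = 47.161562
iter 5: u=1.108943  f(a)=+1.421e-14  f'(a)=-1.026e+00  a ← 47.161562 − (+1.421e-14/-1.026e+00) = 47.161562
converged: |Δa| < 1e-12 after 5 iterations
sag = a·(cosh(S/(2a)) − 1) = 47.161562·(cosh(1.108943) − 1) = 32.094885
T_max/T_min = cosh(S/(2a)) = 1.680531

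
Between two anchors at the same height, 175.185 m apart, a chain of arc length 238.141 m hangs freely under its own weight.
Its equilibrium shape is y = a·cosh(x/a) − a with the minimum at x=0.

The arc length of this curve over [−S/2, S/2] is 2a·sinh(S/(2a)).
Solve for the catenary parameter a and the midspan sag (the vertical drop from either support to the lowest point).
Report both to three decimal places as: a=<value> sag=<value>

seed: a₀ = √(S³/(24(L−S))) = √(175.185³/(24·62.956)) = 59.651476
iter 1: u=1.468405  f(a)=+7.146e+00  f'(a)=-2.602e+00  a ← 59.651476 − (+7.146e+00/-2.602e+00) = 62.397553
iter 2: u=1.403781  f(a)=+5.231e-01  f'(a)=-2.234e+00  a ← 62.397553 − (+5.231e-01/-2.234e+00) = 62.631698
iter 3: u=1.398533  f(a)=+3.292e-03  f'(a)=-2.206e+00  a ← 62.631698 − (+3.292e-03/-2.206e+00) = 62.633190
iter 4: u=1.398500  f(a)=+1.322e-07  f'(a)=-2.206e+00  a ← 62.633190 − (+1.322e-07/-2.206e+00) = 62.633191
iter 5: u=1.398500  f(a)=-2.842e-14  f'(a)=-2.206e+00  a ← 62.633191 − (-2.842e-14/-2.206e+00) = 62.633191
converged: |Δa| < 1e-12 after 5 iterations
sag = a·(cosh(S/(2a)) − 1) = 62.633191·(cosh(1.398500) − 1) = 71.905653
T_max/T_min = cosh(S/(2a)) = 2.148044

a=62.633 sag=71.906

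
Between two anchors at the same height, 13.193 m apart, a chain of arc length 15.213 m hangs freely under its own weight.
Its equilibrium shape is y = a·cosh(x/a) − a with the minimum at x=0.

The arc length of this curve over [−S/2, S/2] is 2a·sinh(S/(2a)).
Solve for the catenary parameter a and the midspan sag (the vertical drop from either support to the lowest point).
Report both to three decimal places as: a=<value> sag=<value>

a=7.035 sag=3.326

seed: a₀ = √(S³/(24(L−S))) = √(13.193³/(24·2.020)) = 6.882307
iter 1: u=0.958472  f(a)=+9.484e-02  f'(a)=-6.427e-01  a ← 6.882307 − (+9.484e-02/-6.427e-01) = 7.029865
iter 2: u=0.938354  f(a)=+3.136e-03  f'(a)=-6.009e-01  a ← 7.029865 − (+3.136e-03/-6.009e-01) = 7.035084
iter 3: u=0.937658  f(a)=+3.688e-06  f'(a)=-5.995e-01  a ← 7.035084 − (+3.688e-06/-5.995e-01) = 7.035090
iter 4: u=0.937657  f(a)=+5.119e-12  f'(a)=-5.995e-01  a ← 7.035090 − (+5.119e-12/-5.995e-01) = 7.035090
iter 5: u=0.937657  f(a)=-1.776e-15  f'(a)=-5.995e-01  a ← 7.035090 − (-1.776e-15/-5.995e-01) = 7.035090
converged: |Δa| < 1e-12 after 5 iterations
sag = a·(cosh(S/(2a)) − 1) = 7.035090·(cosh(0.937657) − 1) = 3.325959
T_max/T_min = cosh(S/(2a)) = 1.472767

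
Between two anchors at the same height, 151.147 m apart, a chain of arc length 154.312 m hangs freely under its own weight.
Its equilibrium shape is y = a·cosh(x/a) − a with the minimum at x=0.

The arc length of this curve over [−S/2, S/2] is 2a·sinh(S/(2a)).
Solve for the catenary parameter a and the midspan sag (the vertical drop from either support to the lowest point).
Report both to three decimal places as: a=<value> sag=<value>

a=213.876 sag=13.492

seed: a₀ = √(S³/(24(L−S))) = √(151.147³/(24·3.165)) = 213.209631
iter 1: u=0.354456  f(a)=+1.994e-02  f'(a)=-3.006e-02  a ← 213.209631 − (+1.994e-02/-3.006e-02) = 213.872954
iter 2: u=0.353357  f(a)=+9.345e-05  f'(a)=-2.978e-02  a ← 213.872954 − (+9.345e-05/-2.978e-02) = 213.876092
iter 3: u=0.353352  f(a)=+2.073e-09  f'(a)=-2.978e-02  a ← 213.876092 − (+2.073e-09/-2.978e-02) = 213.876092
iter 4: u=0.353352  f(a)=+0.000e+00  f'(a)=-2.978e-02  a ← 213.876092 − (+0.000e+00/-2.978e-02) = 213.876092
converged: |Δa| < 1e-12 after 4 iterations
sag = a·(cosh(S/(2a)) − 1) = 213.876092·(cosh(0.353352) − 1) = 13.491520
T_max/T_min = cosh(S/(2a)) = 1.063081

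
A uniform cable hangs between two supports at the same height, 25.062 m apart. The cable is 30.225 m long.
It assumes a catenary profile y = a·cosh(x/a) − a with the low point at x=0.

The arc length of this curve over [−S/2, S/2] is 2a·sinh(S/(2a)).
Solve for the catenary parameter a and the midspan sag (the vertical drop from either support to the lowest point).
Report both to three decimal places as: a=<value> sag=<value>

a=11.604 sag=7.450

seed: a₀ = √(S³/(24(L−S))) = √(25.062³/(24·5.163)) = 11.271116
iter 1: u=1.111780  f(a)=+3.286e-01  f'(a)=-1.035e+00  a ← 11.271116 − (+3.286e-01/-1.035e+00) = 11.588796
iter 2: u=1.081303  f(a)=+1.441e-02  f'(a)=-9.456e-01  a ← 11.588796 − (+1.441e-02/-9.456e-01) = 11.604031
iter 3: u=1.079883  f(a)=+3.050e-05  f'(a)=-9.416e-01  a ← 11.604031 − (+3.050e-05/-9.416e-01) = 11.604064
iter 4: u=1.079880  f(a)=+1.373e-10  f'(a)=-9.416e-01  a ← 11.604064 − (+1.373e-10/-9.416e-01) = 11.604064
iter 5: u=1.079880  f(a)=-3.553e-15  f'(a)=-9.416e-01  a ← 11.604064 − (-3.553e-15/-9.416e-01) = 11.604064
converged: |Δa| < 1e-12 after 5 iterations
sag = a·(cosh(S/(2a)) − 1) = 11.604064·(cosh(1.079880) − 1) = 7.449596
T_max/T_min = cosh(S/(2a)) = 1.641982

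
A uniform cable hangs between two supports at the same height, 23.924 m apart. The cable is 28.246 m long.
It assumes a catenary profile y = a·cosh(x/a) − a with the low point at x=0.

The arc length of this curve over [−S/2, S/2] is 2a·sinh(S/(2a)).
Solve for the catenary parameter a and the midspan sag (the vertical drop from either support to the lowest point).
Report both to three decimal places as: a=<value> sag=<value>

seed: a₀ = √(S³/(24(L−S))) = √(23.924³/(24·4.322)) = 11.489541
iter 1: u=1.041121  f(a)=+2.404e-01  f'(a)=-8.371e-01  a ← 11.489541 − (+2.404e-01/-8.371e-01) = 11.776691
iter 2: u=1.015735  f(a)=+9.306e-03  f'(a)=-7.734e-01  a ← 11.776691 − (+9.306e-03/-7.734e-01) = 11.788724
iter 3: u=1.014698  f(a)=+1.519e-05  f'(a)=-7.709e-01  a ← 11.788724 − (+1.519e-05/-7.709e-01) = 11.788744
iter 4: u=1.014697  f(a)=+4.065e-11  f'(a)=-7.709e-01  a ← 11.788744 − (+4.065e-11/-7.709e-01) = 11.788744
iter 5: u=1.014697  f(a)=+0.000e+00  f'(a)=-7.709e-01  a ← 11.788744 − (+0.000e+00/-7.709e-01) = 11.788744
converged: |Δa| < 1e-12 after 5 iterations
sag = a·(cosh(S/(2a)) − 1) = 11.788744·(cosh(1.014697) − 1) = 6.607821
T_max/T_min = cosh(S/(2a)) = 1.560520

a=11.789 sag=6.608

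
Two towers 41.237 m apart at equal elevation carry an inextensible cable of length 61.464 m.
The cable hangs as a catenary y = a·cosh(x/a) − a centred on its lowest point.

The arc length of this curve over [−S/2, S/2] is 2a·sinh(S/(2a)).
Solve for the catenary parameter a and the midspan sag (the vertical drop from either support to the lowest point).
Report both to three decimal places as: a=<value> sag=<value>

a=12.819 sag=20.479

seed: a₀ = √(S³/(24(L−S))) = √(41.237³/(24·20.227)) = 12.018748
iter 1: u=1.715528  f(a)=+3.194e+00  f'(a)=-4.466e+00  a ← 12.018748 − (+3.194e+00/-4.466e+00) = 12.733797
iter 2: u=1.619195  f(a)=+3.072e-01  f'(a)=-3.645e+00  a ← 12.733797 − (+3.072e-01/-3.645e+00) = 12.818079
iter 3: u=1.608548  f(a)=+3.511e-03  f'(a)=-3.562e+00  a ← 12.818079 − (+3.511e-03/-3.562e+00) = 12.819065
iter 4: u=1.608425  f(a)=+4.700e-07  f'(a)=-3.561e+00  a ← 12.819065 − (+4.700e-07/-3.561e+00) = 12.819065
iter 5: u=1.608425  f(a)=+0.000e+00  f'(a)=-3.561e+00  a ← 12.819065 − (+0.000e+00/-3.561e+00) = 12.819065
converged: |Δa| < 1e-12 after 5 iterations
sag = a·(cosh(S/(2a)) − 1) = 12.819065·(cosh(1.608425) − 1) = 20.479347
T_max/T_min = cosh(S/(2a)) = 2.597570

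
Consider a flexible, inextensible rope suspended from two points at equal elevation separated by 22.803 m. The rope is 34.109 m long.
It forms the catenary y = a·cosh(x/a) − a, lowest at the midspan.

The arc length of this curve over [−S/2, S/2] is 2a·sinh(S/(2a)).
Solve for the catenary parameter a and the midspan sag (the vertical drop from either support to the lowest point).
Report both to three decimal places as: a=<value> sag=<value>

seed: a₀ = √(S³/(24(L−S))) = √(22.803³/(24·11.306)) = 6.610402
iter 1: u=1.724782  f(a)=+1.806e+00  f'(a)=-4.553e+00  a ← 6.610402 − (+1.806e+00/-4.553e+00) = 7.007073
iter 2: u=1.627142  f(a)=+1.753e-01  f'(a)=-3.708e+00  a ← 7.007073 − (+1.753e-01/-3.708e+00) = 7.054356
iter 3: u=1.616235  f(a)=+2.045e-03  f'(a)=-3.622e+00  a ← 7.054356 − (+2.045e-03/-3.622e+00) = 7.054920
iter 4: u=1.616106  f(a)=+2.853e-07  f'(a)=-3.621e+00  a ← 7.054920 − (+2.853e-07/-3.621e+00) = 7.054920
iter 5: u=1.616106  f(a)=+0.000e+00  f'(a)=-3.621e+00  a ← 7.054920 − (+0.000e+00/-3.621e+00) = 7.054920
converged: |Δa| < 1e-12 after 5 iterations
sag = a·(cosh(S/(2a)) − 1) = 7.054920·(cosh(1.616106) − 1) = 11.401186
T_max/T_min = cosh(S/(2a)) = 2.616062

a=7.055 sag=11.401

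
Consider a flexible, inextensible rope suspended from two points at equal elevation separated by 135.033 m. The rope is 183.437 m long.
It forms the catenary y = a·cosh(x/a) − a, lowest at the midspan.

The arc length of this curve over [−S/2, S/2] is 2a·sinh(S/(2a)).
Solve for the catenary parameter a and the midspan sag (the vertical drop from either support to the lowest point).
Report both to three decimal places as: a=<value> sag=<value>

seed: a₀ = √(S³/(24(L−S))) = √(135.033³/(24·48.404)) = 46.037701
iter 1: u=1.466548  f(a)=+5.480e+00  f'(a)=-2.591e+00  a ← 46.037701 − (+5.480e+00/-2.591e+00) = 48.152518
iter 2: u=1.402139  f(a)=+4.002e-01  f'(a)=-2.225e+00  a ← 48.152518 − (+4.002e-01/-2.225e+00) = 48.332365
iter 3: u=1.396921  f(a)=+2.507e-03  f'(a)=-2.198e+00  a ← 48.332365 − (+2.507e-03/-2.198e+00) = 48.333506
iter 4: u=1.396888  f(a)=+9.968e-08  f'(a)=-2.197e+00  a ← 48.333506 − (+9.968e-08/-2.197e+00) = 48.333506
iter 5: u=1.396888  f(a)=+2.842e-14  f'(a)=-2.197e+00  a ← 48.333506 − (+2.842e-14/-2.197e+00) = 48.333506
converged: |Δa| < 1e-12 after 5 iterations
sag = a·(cosh(S/(2a)) − 1) = 48.333506·(cosh(1.396888) − 1) = 55.341038
T_max/T_min = cosh(S/(2a)) = 2.144983

a=48.334 sag=55.341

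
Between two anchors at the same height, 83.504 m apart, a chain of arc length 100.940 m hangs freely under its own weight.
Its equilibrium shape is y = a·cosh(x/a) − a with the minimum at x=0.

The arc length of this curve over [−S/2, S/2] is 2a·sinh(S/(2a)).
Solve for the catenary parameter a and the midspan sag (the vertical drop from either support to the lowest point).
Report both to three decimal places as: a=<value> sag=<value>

seed: a₀ = √(S³/(24(L−S))) = √(83.504³/(24·17.436)) = 37.301979
iter 1: u=1.119297  f(a)=+1.125e+00  f'(a)=-1.057e+00  a ← 37.301979 − (+1.125e+00/-1.057e+00) = 38.366315
iter 2: u=1.088246  f(a)=+4.996e-02  f'(a)=-9.653e-01  a ← 38.366315 − (+4.996e-02/-9.653e-01) = 38.418071
iter 3: u=1.086780  f(a)=+1.086e-04  f'(a)=-9.612e-01  a ← 38.418071 − (+1.086e-04/-9.612e-01) = 38.418184
iter 4: u=1.086777  f(a)=+5.157e-10  f'(a)=-9.611e-01  a ← 38.418184 − (+5.157e-10/-9.611e-01) = 38.418184
iter 5: u=1.086777  f(a)=+1.421e-14  f'(a)=-9.611e-01  a ← 38.418184 − (+1.421e-14/-9.611e-01) = 38.418184
converged: |Δa| < 1e-12 after 5 iterations
sag = a·(cosh(S/(2a)) − 1) = 38.418184·(cosh(1.086777) − 1) = 25.010341
T_max/T_min = cosh(S/(2a)) = 1.651003

a=38.418 sag=25.010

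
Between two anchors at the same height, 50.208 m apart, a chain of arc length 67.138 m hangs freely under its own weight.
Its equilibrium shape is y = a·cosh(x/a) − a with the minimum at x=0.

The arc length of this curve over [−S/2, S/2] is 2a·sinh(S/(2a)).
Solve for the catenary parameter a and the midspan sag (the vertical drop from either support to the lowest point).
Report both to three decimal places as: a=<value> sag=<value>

seed: a₀ = √(S³/(24(L−S))) = √(50.208³/(24·16.930)) = 17.649211
iter 1: u=1.422387  f(a)=+1.797e+00  f'(a)=-2.336e+00  a ← 17.649211 − (+1.797e+00/-2.336e+00) = 18.418758
iter 2: u=1.362958  f(a)=+1.242e-01  f'(a)=-2.023e+00  a ← 18.418758 − (+1.242e-01/-2.023e+00) = 18.480175
iter 3: u=1.358429  f(a)=+6.911e-04  f'(a)=-2.001e+00  a ← 18.480175 − (+6.911e-04/-2.001e+00) = 18.480520
iter 4: u=1.358403  f(a)=+2.165e-08  f'(a)=-2.000e+00  a ← 18.480520 − (+2.165e-08/-2.000e+00) = 18.480520
iter 5: u=1.358403  f(a)=+0.000e+00  f'(a)=-2.000e+00  a ← 18.480520 − (+0.000e+00/-2.000e+00) = 18.480520
converged: |Δa| < 1e-12 after 5 iterations
sag = a·(cosh(S/(2a)) − 1) = 18.480520·(cosh(1.358403) − 1) = 19.839284
T_max/T_min = cosh(S/(2a)) = 2.073524

a=18.481 sag=19.839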